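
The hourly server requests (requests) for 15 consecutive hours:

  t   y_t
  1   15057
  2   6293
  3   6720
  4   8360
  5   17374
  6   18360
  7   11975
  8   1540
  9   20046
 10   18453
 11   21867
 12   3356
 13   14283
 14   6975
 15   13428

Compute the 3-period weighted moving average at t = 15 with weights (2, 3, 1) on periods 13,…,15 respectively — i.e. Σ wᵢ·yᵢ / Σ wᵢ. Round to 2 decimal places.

10486.50

Weighted sum: 2·14283 + 3·6975 + 1·13428 = 28566 + 20925 + 13428 = 62919
Weight total: 2 + 3 + 1 = 6
WMA = 62919 / 6 = 10486.50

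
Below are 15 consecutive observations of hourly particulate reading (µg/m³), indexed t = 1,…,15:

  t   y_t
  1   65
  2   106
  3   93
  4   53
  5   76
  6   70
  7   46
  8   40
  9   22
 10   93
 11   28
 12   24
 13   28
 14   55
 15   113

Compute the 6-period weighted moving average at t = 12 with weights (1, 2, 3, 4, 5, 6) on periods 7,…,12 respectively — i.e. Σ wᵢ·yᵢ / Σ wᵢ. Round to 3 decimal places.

40.381

Weighted sum: 1·46 + 2·40 + 3·22 + 4·93 + 5·28 + 6·24 = 46 + 80 + 66 + 372 + 140 + 144 = 848
Weight total: 1 + 2 + 3 + 4 + 5 + 6 = 21
WMA = 848 / 21 = 40.381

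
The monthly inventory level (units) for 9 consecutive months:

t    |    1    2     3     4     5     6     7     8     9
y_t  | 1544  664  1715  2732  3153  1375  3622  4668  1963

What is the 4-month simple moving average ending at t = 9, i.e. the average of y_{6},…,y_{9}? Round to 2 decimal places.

Sum of periods 6–9: 1375 + 3622 + 4668 + 1963 = 11628
Divide by 4: 11628 / 4 = 2907.00

2907.00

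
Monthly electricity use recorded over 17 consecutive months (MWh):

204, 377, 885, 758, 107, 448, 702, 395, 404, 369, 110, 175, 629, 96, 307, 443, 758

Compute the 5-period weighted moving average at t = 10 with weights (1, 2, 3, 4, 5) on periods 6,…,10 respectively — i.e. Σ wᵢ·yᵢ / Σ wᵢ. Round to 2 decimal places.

433.20

Weighted sum: 1·448 + 2·702 + 3·395 + 4·404 + 5·369 = 448 + 1404 + 1185 + 1616 + 1845 = 6498
Weight total: 1 + 2 + 3 + 4 + 5 = 15
WMA = 6498 / 15 = 433.20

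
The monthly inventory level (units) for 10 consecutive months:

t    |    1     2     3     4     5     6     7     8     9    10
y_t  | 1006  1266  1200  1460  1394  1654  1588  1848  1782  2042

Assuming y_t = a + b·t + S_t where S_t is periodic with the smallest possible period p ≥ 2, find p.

First differences y_{t+1} − y_t: 260, -66, 260, -66, 260, -66, …
The difference pattern repeats every 2 terms and not for any smaller step, so p = 2.

2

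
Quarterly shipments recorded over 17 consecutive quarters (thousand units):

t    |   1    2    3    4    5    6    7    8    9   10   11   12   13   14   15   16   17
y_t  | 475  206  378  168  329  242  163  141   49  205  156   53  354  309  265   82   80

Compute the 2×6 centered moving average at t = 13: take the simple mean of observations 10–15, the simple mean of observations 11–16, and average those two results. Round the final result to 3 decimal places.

213.417

Sum over 10–15: 205 + 156 + 53 + 354 + 309 + 265 = 1342
Sum over 11–16: 156 + 53 + 354 + 309 + 265 + 82 = 1219
CMA at t=13 = (1342 + 1219) / (2·6) = 2561 / 12 = 213.417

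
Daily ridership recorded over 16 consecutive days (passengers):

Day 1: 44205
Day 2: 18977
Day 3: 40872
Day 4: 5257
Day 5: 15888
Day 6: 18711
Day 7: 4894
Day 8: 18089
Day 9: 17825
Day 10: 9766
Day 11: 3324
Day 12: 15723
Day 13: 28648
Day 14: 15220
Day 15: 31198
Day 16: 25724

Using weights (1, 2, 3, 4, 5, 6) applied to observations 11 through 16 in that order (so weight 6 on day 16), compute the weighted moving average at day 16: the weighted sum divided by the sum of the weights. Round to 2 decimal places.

23425.14

Weighted sum: 1·3324 + 2·15723 + 3·28648 + 4·15220 + 5·31198 + 6·25724 = 3324 + 31446 + 85944 + 60880 + 155990 + 154344 = 491928
Weight total: 1 + 2 + 3 + 4 + 5 + 6 = 21
WMA = 491928 / 21 = 23425.14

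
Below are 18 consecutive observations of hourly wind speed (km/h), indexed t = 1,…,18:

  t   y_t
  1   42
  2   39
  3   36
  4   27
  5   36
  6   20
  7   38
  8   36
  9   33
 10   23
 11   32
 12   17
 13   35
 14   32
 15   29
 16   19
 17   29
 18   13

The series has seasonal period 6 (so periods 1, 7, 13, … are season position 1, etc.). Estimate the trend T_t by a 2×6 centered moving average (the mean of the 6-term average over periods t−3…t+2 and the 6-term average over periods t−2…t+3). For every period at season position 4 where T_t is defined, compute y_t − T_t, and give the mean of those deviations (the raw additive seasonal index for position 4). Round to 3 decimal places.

Season position 4 occurs at t = 4, 10 (where T_t is defined).
t=4: T_4 = 33.00000; y_4 − T_4 = 27 − 33.00000 = -6.00000
t=10: T_10 = 29.58333; y_10 − T_10 = 23 − 29.58333 = -6.58333
Mean deviation: (-6.00000 + -6.58333) / 2 = -6.292

-6.292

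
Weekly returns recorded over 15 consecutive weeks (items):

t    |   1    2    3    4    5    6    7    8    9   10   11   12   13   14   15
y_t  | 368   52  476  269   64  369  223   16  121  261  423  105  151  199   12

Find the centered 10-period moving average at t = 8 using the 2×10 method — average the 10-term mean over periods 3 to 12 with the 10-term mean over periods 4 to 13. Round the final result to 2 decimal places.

Sum over 3–12: 476 + 269 + 64 + 369 + 223 + 16 + 121 + 261 + 423 + 105 = 2327
Sum over 4–13: 269 + 64 + 369 + 223 + 16 + 121 + 261 + 423 + 105 + 151 = 2002
CMA at t=8 = (2327 + 2002) / (2·10) = 4329 / 20 = 216.45

216.45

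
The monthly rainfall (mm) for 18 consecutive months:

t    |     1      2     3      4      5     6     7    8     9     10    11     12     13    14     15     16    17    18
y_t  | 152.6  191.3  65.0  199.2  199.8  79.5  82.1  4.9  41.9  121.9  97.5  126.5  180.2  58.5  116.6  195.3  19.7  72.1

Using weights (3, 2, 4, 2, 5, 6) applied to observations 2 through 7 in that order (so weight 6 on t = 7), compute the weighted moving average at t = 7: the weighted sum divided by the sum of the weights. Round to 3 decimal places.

Weighted sum: 3·191.3 + 2·65.0 + 4·199.2 + 2·199.8 + 5·79.5 + 6·82.1 = 573.9 + 130.0 + 796.8 + 399.6 + 397.5 + 492.6 = 2790.4
Weight total: 3 + 2 + 4 + 2 + 5 + 6 = 22
WMA = 2790.4 / 22 = 126.836

126.836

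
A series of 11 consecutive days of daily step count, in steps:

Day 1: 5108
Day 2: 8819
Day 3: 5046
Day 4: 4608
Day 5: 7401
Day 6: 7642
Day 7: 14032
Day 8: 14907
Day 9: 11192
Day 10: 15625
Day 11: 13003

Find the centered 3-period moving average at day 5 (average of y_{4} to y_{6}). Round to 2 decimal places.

6550.33

Sum of periods 4–6: 4608 + 7401 + 7642 = 19651
Divide by 3: 19651 / 3 = 6550.33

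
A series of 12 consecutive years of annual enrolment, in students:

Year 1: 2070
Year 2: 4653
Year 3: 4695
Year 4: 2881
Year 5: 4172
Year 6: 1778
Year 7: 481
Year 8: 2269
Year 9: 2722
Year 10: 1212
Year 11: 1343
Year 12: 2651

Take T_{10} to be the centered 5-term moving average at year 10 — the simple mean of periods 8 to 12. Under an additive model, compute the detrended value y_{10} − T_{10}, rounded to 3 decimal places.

Trend T_10 = (2269 + 2722 + 1212 + 1343 + 2651) / 5 = 10197/5 = 2039.40000
Detrended value: 1212 − 2039.40000 = -827.400

-827.400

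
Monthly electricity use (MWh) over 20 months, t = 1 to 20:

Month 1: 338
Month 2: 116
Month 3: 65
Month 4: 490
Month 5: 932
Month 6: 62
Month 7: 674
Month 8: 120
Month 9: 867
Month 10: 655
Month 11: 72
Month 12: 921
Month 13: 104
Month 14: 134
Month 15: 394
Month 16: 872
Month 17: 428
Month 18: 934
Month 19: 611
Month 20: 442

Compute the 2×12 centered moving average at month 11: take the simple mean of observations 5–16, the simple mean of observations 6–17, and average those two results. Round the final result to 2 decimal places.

Sum over 5–16: 932 + 62 + 674 + 120 + 867 + 655 + 72 + 921 + 104 + 134 + 394 + 872 = 5807
Sum over 6–17: 62 + 674 + 120 + 867 + 655 + 72 + 921 + 104 + 134 + 394 + 872 + 428 = 5303
CMA at t=11 = (5807 + 5303) / (2·12) = 11110 / 24 = 462.92

462.92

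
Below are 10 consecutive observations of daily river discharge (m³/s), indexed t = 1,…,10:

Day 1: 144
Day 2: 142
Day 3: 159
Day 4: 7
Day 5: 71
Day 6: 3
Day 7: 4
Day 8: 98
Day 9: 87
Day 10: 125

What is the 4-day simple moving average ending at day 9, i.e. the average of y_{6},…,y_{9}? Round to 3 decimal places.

48.000

Sum of periods 6–9: 3 + 4 + 98 + 87 = 192
Divide by 4: 192 / 4 = 48.000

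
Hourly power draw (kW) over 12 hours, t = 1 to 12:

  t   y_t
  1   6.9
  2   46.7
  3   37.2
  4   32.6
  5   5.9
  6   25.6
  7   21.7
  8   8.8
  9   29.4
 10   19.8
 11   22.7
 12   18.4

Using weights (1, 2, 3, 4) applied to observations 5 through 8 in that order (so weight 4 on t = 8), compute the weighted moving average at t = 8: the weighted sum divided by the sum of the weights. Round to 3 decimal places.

15.740

Weighted sum: 1·5.9 + 2·25.6 + 3·21.7 + 4·8.8 = 5.9 + 51.2 + 65.1 + 35.2 = 157.4
Weight total: 1 + 2 + 3 + 4 = 10
WMA = 157.4 / 10 = 15.740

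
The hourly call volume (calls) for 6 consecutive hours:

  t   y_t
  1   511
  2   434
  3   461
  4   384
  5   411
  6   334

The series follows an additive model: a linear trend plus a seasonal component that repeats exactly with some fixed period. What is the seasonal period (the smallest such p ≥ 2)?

First differences y_{t+1} − y_t: -77, 27, -77, 27, -77, …
The difference pattern repeats every 2 terms and not for any smaller step, so p = 2.

2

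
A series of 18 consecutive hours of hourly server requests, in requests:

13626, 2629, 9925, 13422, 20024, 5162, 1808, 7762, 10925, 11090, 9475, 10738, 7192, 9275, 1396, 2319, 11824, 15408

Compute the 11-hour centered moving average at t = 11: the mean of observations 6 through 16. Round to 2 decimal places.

Sum of periods 6–16: 5162 + 1808 + 7762 + 10925 + 11090 + 9475 + 10738 + 7192 + 9275 + 1396 + 2319 = 77142
Divide by 11: 77142 / 11 = 7012.91

7012.91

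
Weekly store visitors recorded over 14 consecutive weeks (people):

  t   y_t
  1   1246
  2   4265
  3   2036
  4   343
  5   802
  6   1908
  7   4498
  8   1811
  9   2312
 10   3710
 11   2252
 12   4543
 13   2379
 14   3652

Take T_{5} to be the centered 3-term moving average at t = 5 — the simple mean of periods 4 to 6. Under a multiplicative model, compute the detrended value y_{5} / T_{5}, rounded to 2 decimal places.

Trend T_5 = (343 + 802 + 1908) / 3 = 3053/3 = 1017.6667
Ratio to trend: 802 / 1017.6667 = 0.79

0.79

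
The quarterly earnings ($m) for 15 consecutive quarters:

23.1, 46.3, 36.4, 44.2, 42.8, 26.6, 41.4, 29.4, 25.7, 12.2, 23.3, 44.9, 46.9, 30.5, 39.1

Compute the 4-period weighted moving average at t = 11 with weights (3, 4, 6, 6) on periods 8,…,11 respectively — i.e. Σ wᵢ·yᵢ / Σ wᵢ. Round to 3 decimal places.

Weighted sum: 3·29.4 + 4·25.7 + 6·12.2 + 6·23.3 = 88.2 + 102.8 + 73.2 + 139.8 = 404.0
Weight total: 3 + 4 + 6 + 6 = 19
WMA = 404.0 / 19 = 21.263

21.263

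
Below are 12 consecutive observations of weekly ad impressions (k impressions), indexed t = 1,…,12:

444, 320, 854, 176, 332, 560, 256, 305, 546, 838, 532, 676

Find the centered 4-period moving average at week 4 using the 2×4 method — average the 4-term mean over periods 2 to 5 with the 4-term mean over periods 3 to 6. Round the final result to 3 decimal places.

Sum over 2–5: 320 + 854 + 176 + 332 = 1682
Sum over 3–6: 854 + 176 + 332 + 560 = 1922
CMA at t=4 = (1682 + 1922) / (2·4) = 3604 / 8 = 450.500

450.500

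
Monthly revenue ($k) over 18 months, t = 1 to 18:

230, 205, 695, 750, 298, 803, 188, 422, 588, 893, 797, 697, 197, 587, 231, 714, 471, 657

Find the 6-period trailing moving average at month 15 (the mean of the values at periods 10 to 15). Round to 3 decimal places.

Sum of periods 10–15: 893 + 797 + 697 + 197 + 587 + 231 = 3402
Divide by 6: 3402 / 6 = 567.000

567.000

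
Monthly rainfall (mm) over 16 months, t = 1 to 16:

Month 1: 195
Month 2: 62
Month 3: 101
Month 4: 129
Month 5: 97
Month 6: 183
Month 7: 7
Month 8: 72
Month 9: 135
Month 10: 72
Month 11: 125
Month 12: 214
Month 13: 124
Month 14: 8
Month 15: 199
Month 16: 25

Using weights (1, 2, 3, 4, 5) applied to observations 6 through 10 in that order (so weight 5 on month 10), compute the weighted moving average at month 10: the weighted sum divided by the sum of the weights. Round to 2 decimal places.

87.53

Weighted sum: 1·183 + 2·7 + 3·72 + 4·135 + 5·72 = 183 + 14 + 216 + 540 + 360 = 1313
Weight total: 1 + 2 + 3 + 4 + 5 = 15
WMA = 1313 / 15 = 87.53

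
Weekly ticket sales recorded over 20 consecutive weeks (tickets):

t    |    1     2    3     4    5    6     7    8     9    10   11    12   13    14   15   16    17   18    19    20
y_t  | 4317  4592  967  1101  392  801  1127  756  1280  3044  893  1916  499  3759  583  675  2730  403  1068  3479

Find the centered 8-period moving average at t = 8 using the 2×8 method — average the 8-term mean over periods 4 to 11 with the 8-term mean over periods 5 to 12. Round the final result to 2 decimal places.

Sum over 4–11: 1101 + 392 + 801 + 1127 + 756 + 1280 + 3044 + 893 = 9394
Sum over 5–12: 392 + 801 + 1127 + 756 + 1280 + 3044 + 893 + 1916 = 10209
CMA at t=8 = (9394 + 10209) / (2·8) = 19603 / 16 = 1225.19

1225.19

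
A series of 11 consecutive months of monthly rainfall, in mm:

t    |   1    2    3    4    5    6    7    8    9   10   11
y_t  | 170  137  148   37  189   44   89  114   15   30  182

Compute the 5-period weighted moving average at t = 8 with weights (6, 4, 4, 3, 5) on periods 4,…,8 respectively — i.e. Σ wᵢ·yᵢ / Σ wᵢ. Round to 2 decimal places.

90.50

Weighted sum: 6·37 + 4·189 + 4·44 + 3·89 + 5·114 = 222 + 756 + 176 + 267 + 570 = 1991
Weight total: 6 + 4 + 4 + 3 + 5 = 22
WMA = 1991 / 22 = 90.50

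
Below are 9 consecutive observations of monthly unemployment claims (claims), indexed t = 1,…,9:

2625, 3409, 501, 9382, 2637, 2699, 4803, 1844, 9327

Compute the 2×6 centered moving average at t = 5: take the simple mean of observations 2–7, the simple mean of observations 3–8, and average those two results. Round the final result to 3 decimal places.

Sum over 2–7: 3409 + 501 + 9382 + 2637 + 2699 + 4803 = 23431
Sum over 3–8: 501 + 9382 + 2637 + 2699 + 4803 + 1844 = 21866
CMA at t=5 = (23431 + 21866) / (2·6) = 45297 / 12 = 3774.750

3774.750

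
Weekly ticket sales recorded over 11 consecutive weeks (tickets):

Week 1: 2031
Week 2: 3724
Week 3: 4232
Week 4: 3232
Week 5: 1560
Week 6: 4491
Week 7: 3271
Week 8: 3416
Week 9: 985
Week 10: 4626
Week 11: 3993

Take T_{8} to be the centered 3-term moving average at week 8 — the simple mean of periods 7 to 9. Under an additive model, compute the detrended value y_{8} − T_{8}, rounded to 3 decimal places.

858.667

Trend T_8 = (3271 + 3416 + 985) / 3 = 7672/3 = 2557.33333
Detrended value: 3416 − 2557.33333 = 858.667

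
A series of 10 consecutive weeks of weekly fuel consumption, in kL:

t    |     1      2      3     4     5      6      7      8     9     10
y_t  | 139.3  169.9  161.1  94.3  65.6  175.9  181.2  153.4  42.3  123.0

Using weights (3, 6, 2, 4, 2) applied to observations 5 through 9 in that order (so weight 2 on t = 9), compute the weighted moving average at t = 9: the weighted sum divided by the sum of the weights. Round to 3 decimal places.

136.047

Weighted sum: 3·65.6 + 6·175.9 + 2·181.2 + 4·153.4 + 2·42.3 = 196.8 + 1055.4 + 362.4 + 613.6 + 84.6 = 2312.8
Weight total: 3 + 6 + 2 + 4 + 2 = 17
WMA = 2312.8 / 17 = 136.047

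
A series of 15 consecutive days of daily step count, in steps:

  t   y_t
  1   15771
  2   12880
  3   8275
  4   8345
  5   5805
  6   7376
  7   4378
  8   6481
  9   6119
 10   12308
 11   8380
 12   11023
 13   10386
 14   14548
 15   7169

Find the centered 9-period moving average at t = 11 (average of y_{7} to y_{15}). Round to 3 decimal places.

Sum of periods 7–15: 4378 + 6481 + 6119 + 12308 + 8380 + 11023 + 10386 + 14548 + 7169 = 80792
Divide by 9: 80792 / 9 = 8976.889

8976.889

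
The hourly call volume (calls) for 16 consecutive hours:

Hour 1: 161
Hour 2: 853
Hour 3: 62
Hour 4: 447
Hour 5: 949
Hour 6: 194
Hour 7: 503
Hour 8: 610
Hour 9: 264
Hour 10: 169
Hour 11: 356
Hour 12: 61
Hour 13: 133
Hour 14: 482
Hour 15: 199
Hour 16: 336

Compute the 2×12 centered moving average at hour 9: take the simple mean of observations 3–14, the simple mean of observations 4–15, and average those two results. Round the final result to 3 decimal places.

358.208

Sum over 3–14: 62 + 447 + 949 + 194 + 503 + 610 + 264 + 169 + 356 + 61 + 133 + 482 = 4230
Sum over 4–15: 447 + 949 + 194 + 503 + 610 + 264 + 169 + 356 + 61 + 133 + 482 + 199 = 4367
CMA at t=9 = (4230 + 4367) / (2·12) = 8597 / 24 = 358.208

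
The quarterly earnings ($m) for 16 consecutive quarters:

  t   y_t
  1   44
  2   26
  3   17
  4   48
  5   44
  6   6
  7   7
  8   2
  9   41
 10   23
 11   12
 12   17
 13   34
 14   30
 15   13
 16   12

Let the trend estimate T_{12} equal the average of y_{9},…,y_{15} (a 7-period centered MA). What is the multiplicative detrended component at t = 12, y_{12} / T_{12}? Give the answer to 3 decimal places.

0.700

Trend T_12 = (41 + 23 + 12 + 17 + 34 + 30 + 13) / 7 = 170/7 = 24.28571
Ratio to trend: 17 / 24.28571 = 0.700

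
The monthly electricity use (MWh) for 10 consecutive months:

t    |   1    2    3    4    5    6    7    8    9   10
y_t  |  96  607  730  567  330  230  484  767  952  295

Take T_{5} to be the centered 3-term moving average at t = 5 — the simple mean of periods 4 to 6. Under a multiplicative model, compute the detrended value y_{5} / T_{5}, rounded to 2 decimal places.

0.88

Trend T_5 = (567 + 330 + 230) / 3 = 1127/3 = 375.6667
Ratio to trend: 330 / 375.6667 = 0.88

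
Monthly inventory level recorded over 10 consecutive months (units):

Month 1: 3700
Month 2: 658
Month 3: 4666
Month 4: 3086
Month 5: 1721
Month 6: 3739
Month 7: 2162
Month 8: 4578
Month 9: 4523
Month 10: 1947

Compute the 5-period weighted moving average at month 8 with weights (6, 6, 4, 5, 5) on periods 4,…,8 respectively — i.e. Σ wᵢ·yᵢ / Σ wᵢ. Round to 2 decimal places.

Weighted sum: 6·3086 + 6·1721 + 4·3739 + 5·2162 + 5·4578 = 18516 + 10326 + 14956 + 10810 + 22890 = 77498
Weight total: 6 + 6 + 4 + 5 + 5 = 26
WMA = 77498 / 26 = 2980.69

2980.69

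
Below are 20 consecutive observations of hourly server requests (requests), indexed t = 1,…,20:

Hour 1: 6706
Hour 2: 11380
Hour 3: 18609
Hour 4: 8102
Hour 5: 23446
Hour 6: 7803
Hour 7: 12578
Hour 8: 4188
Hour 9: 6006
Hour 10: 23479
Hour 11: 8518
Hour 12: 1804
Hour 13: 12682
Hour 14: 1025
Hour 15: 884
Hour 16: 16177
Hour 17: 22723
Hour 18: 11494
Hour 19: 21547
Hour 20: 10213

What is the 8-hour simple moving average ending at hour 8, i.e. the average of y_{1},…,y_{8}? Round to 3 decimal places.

Sum of periods 1–8: 6706 + 11380 + 18609 + 8102 + 23446 + 7803 + 12578 + 4188 = 92812
Divide by 8: 92812 / 8 = 11601.500

11601.500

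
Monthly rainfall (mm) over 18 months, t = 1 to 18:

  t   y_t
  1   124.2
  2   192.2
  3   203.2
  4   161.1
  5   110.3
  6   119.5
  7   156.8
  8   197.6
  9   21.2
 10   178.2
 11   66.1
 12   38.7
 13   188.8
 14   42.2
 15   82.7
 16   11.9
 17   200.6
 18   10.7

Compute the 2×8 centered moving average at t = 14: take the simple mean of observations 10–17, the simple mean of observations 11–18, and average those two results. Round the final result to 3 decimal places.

Sum over 10–17: 178.2 + 66.1 + 38.7 + 188.8 + 42.2 + 82.7 + 11.9 + 200.6 = 809.2
Sum over 11–18: 66.1 + 38.7 + 188.8 + 42.2 + 82.7 + 11.9 + 200.6 + 10.7 = 641.7
CMA at t=14 = (809.2 + 641.7) / (2·8) = 1450.9 / 16 = 90.681

90.681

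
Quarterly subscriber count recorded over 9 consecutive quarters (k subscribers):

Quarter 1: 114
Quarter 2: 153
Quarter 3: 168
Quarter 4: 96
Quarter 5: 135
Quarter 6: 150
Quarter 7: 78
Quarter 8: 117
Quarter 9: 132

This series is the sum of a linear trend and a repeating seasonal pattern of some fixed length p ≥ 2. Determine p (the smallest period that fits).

3

First differences y_{t+1} − y_t: 39, 15, -72, 39, 15, -72, 39, 15, …
The difference pattern repeats every 3 terms and not for any smaller step, so p = 3.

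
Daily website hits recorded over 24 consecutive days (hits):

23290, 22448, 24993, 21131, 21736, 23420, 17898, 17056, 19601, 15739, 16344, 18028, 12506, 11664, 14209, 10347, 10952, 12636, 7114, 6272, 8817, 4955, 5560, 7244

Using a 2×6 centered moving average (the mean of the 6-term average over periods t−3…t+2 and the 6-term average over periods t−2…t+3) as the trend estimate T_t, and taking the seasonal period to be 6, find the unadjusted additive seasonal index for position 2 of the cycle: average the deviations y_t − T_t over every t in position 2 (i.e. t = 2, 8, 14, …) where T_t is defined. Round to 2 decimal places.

Season position 2 occurs at t = 8, 14, 20 (where T_t is defined).
t=8: T_8 = 18792.3333; y_8 − T_8 = 17056 − 18792.3333 = -1736.3333
t=14: T_14 = 13400.3333; y_14 − T_14 = 11664 − 13400.3333 = -1736.3333
t=20: T_20 = 8008.3333; y_20 − T_20 = 6272 − 8008.3333 = -1736.3333
Mean deviation: (-1736.3333 + -1736.3333 + -1736.3333) / 3 = -1736.33

-1736.33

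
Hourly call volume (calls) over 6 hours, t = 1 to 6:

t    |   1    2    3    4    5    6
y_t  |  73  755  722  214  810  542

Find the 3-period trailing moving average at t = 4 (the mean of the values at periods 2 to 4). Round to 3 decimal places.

Sum of periods 2–4: 755 + 722 + 214 = 1691
Divide by 3: 1691 / 3 = 563.667

563.667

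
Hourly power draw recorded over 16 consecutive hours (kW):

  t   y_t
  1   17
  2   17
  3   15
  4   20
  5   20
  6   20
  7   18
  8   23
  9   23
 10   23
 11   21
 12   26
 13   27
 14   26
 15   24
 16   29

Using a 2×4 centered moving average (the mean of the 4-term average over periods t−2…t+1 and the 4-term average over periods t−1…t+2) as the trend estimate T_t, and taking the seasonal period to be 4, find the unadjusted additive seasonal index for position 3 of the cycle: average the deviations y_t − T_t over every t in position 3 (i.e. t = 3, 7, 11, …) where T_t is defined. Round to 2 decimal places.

-2.67

Season position 3 occurs at t = 3, 7, 11 (where T_t is defined).
t=3: T_3 = 17.6250; y_3 − T_3 = 15 − 17.6250 = -2.6250
t=7: T_7 = 20.6250; y_7 − T_7 = 18 − 20.6250 = -2.6250
t=11: T_11 = 23.7500; y_11 − T_11 = 21 − 23.7500 = -2.7500
Mean deviation: (-2.6250 + -2.6250 + -2.7500) / 3 = -2.67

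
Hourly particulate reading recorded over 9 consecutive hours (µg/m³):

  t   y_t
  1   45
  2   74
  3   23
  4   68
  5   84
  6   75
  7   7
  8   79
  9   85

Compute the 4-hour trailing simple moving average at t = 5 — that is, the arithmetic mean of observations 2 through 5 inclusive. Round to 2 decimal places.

62.25

Sum of periods 2–5: 74 + 23 + 68 + 84 = 249
Divide by 4: 249 / 4 = 62.25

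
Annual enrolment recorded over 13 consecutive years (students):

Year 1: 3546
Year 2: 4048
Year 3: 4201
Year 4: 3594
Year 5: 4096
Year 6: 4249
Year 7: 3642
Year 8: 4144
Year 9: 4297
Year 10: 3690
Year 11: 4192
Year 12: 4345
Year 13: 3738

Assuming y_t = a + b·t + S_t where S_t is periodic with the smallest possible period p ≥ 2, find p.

3

First differences y_{t+1} − y_t: 502, 153, -607, 502, 153, -607, 502, 153, …
The difference pattern repeats every 3 terms and not for any smaller step, so p = 3.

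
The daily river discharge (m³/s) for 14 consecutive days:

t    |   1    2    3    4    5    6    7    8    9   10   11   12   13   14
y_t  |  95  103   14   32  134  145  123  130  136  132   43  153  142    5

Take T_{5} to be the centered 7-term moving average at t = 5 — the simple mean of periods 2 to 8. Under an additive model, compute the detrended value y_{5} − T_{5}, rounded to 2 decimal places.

36.71

Trend T_5 = (103 + 14 + 32 + 134 + 145 + 123 + 130) / 7 = 681/7 = 97.2857
Detrended value: 134 − 97.2857 = 36.71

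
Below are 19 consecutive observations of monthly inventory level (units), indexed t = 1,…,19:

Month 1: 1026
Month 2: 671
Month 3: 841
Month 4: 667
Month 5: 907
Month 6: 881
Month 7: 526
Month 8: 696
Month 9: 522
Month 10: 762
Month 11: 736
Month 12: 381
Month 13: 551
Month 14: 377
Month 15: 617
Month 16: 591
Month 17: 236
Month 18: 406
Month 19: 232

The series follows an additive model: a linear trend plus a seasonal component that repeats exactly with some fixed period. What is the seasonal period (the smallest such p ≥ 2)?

First differences y_{t+1} − y_t: -355, 170, -174, 240, -26, -355, 170, -174, 240, -26, -355, 170, …
The difference pattern repeats every 5 terms and not for any smaller step, so p = 5.

5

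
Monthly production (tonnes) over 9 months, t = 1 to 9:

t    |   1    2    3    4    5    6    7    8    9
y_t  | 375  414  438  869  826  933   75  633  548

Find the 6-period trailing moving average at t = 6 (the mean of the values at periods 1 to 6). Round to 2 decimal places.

Sum of periods 1–6: 375 + 414 + 438 + 869 + 826 + 933 = 3855
Divide by 6: 3855 / 6 = 642.50

642.50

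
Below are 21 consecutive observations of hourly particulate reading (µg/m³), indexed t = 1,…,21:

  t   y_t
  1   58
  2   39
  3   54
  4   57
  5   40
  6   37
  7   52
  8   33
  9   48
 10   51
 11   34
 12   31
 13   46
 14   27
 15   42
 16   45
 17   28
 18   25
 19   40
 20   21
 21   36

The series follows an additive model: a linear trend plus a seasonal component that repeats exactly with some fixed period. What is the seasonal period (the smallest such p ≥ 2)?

6

First differences y_{t+1} − y_t: -19, 15, 3, -17, -3, 15, -19, 15, 3, -17, -3, 15, -19, 15, …
The difference pattern repeats every 6 terms and not for any smaller step, so p = 6.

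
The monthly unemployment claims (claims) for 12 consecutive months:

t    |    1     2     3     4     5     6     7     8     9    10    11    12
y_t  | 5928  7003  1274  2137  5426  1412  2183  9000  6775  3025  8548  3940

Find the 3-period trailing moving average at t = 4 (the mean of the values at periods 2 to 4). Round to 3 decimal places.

3471.333

Sum of periods 2–4: 7003 + 1274 + 2137 = 10414
Divide by 3: 10414 / 3 = 3471.333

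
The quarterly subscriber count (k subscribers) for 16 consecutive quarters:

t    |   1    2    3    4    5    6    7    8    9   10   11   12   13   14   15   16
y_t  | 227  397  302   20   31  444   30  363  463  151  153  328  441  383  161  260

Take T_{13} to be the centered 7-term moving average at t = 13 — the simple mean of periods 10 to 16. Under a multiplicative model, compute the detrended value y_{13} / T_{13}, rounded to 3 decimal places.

Trend T_13 = (151 + 153 + 328 + 441 + 383 + 161 + 260) / 7 = 1877/7 = 268.14286
Ratio to trend: 441 / 268.14286 = 1.645

1.645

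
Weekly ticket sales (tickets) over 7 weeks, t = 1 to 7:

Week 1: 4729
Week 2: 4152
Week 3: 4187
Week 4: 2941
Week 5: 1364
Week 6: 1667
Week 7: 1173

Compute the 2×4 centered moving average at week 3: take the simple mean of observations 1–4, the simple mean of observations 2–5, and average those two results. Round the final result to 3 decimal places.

3581.625

Sum over 1–4: 4729 + 4152 + 4187 + 2941 = 16009
Sum over 2–5: 4152 + 4187 + 2941 + 1364 = 12644
CMA at t=3 = (16009 + 12644) / (2·4) = 28653 / 8 = 3581.625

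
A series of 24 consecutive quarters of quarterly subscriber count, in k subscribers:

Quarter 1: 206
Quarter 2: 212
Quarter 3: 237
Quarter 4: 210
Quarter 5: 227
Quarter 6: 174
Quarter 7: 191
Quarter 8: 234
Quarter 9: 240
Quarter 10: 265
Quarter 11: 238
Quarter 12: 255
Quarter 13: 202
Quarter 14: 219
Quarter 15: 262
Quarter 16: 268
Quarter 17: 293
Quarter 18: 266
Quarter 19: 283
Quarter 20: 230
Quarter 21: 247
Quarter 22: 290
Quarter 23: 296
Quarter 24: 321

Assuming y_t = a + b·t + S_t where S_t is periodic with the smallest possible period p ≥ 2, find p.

First differences y_{t+1} − y_t: 6, 25, -27, 17, -53, 17, 43, 6, 25, -27, 17, -53, 17, 43, 6, 25, …
The difference pattern repeats every 7 terms and not for any smaller step, so p = 7.

7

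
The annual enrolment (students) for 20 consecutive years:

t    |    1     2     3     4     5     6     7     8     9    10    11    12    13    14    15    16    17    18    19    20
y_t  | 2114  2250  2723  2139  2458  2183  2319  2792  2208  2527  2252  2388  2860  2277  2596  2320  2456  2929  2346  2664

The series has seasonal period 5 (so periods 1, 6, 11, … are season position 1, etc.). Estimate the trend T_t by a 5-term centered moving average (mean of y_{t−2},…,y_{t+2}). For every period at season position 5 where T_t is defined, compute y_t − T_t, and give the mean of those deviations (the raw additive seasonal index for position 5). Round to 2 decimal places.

Season position 5 occurs at t = 5, 10, 15 (where T_t is defined).
t=5: T_5 = 2364.4000; y_5 − T_5 = 2458 − 2364.4000 = 93.6000
t=10: T_10 = 2433.4000; y_10 − T_10 = 2527 − 2433.4000 = 93.6000
t=15: T_15 = 2501.8000; y_15 − T_15 = 2596 − 2501.8000 = 94.2000
Mean deviation: (93.6000 + 93.6000 + 94.2000) / 3 = 93.80

93.80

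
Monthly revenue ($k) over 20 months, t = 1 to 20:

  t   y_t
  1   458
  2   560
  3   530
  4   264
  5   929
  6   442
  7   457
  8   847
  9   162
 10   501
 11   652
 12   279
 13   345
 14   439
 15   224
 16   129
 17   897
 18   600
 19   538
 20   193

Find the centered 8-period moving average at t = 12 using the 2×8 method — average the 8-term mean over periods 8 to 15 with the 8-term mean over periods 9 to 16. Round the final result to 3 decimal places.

Sum over 8–15: 847 + 162 + 501 + 652 + 279 + 345 + 439 + 224 = 3449
Sum over 9–16: 162 + 501 + 652 + 279 + 345 + 439 + 224 + 129 = 2731
CMA at t=12 = (3449 + 2731) / (2·8) = 6180 / 16 = 386.250

386.250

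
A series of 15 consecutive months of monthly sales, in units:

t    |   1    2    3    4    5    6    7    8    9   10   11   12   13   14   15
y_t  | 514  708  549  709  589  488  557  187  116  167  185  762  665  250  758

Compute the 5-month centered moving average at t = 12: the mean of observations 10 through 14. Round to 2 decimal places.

Sum of periods 10–14: 167 + 185 + 762 + 665 + 250 = 2029
Divide by 5: 2029 / 5 = 405.80

405.80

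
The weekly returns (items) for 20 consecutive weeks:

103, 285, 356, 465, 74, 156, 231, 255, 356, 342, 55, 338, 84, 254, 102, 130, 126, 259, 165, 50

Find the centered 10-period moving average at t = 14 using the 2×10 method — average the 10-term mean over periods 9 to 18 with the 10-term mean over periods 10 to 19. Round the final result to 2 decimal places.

195.05

Sum over 9–18: 356 + 342 + 55 + 338 + 84 + 254 + 102 + 130 + 126 + 259 = 2046
Sum over 10–19: 342 + 55 + 338 + 84 + 254 + 102 + 130 + 126 + 259 + 165 = 1855
CMA at t=14 = (2046 + 1855) / (2·10) = 3901 / 20 = 195.05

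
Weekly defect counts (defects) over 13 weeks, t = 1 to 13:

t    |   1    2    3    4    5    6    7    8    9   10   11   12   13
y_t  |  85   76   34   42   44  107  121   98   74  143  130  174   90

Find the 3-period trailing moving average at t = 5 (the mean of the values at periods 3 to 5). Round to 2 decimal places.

40.00

Sum of periods 3–5: 34 + 42 + 44 = 120
Divide by 3: 120 / 3 = 40.00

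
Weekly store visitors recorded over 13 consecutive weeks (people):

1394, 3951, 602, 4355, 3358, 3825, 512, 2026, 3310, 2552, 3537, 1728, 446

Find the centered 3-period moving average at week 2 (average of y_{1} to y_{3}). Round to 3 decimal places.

Sum of periods 1–3: 1394 + 3951 + 602 = 5947
Divide by 3: 5947 / 3 = 1982.333

1982.333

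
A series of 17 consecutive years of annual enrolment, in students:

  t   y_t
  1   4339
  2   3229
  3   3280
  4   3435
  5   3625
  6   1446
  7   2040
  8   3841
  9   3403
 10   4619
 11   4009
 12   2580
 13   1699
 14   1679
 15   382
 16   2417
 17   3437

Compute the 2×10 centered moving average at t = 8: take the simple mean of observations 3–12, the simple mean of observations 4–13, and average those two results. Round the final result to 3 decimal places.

Sum over 3–12: 3280 + 3435 + 3625 + 1446 + 2040 + 3841 + 3403 + 4619 + 4009 + 2580 = 32278
Sum over 4–13: 3435 + 3625 + 1446 + 2040 + 3841 + 3403 + 4619 + 4009 + 2580 + 1699 = 30697
CMA at t=8 = (32278 + 30697) / (2·10) = 62975 / 20 = 3148.750

3148.750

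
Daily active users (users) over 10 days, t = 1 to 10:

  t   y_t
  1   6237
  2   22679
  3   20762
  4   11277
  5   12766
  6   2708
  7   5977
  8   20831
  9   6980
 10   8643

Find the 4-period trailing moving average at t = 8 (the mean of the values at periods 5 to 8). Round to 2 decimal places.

10570.50

Sum of periods 5–8: 12766 + 2708 + 5977 + 20831 = 42282
Divide by 4: 42282 / 4 = 10570.50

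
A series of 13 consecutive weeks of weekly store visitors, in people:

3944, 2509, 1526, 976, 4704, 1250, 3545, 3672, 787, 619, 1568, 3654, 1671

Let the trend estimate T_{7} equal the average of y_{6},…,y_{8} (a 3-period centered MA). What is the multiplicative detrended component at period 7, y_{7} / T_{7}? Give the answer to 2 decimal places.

Trend T_7 = (1250 + 3545 + 3672) / 3 = 8467/3 = 2822.3333
Ratio to trend: 3545 / 2822.3333 = 1.26

1.26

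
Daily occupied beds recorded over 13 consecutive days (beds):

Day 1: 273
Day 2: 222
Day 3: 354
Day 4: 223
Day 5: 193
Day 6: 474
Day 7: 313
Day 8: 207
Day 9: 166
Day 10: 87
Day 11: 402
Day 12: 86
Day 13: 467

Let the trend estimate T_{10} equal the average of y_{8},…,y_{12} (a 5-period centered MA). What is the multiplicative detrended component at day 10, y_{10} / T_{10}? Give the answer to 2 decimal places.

0.46

Trend T_10 = (207 + 166 + 87 + 402 + 86) / 5 = 948/5 = 189.6000
Ratio to trend: 87 / 189.6000 = 0.46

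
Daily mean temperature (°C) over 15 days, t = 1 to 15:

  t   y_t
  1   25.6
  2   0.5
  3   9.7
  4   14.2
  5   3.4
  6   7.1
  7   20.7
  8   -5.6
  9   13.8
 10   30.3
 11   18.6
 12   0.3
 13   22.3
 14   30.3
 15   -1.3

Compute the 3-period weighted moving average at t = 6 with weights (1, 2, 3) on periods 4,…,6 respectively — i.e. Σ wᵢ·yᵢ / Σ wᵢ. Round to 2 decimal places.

Weighted sum: 1·14.2 + 2·3.4 + 3·7.1 = 14.2 + 6.8 + 21.3 = 42.3
Weight total: 1 + 2 + 3 = 6
WMA = 42.3 / 6 = 7.05

7.05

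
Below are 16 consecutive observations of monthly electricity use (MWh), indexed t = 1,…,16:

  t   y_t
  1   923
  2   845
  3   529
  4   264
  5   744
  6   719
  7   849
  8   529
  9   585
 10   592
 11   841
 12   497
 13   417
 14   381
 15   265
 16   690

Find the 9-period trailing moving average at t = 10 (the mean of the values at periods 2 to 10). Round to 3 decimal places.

628.444

Sum of periods 2–10: 845 + 529 + 264 + 744 + 719 + 849 + 529 + 585 + 592 = 5656
Divide by 9: 5656 / 9 = 628.444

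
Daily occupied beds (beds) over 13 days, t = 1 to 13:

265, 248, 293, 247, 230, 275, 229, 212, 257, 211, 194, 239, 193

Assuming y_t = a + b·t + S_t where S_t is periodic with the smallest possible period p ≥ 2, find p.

3

First differences y_{t+1} − y_t: -17, 45, -46, -17, 45, -46, -17, 45, …
The difference pattern repeats every 3 terms and not for any smaller step, so p = 3.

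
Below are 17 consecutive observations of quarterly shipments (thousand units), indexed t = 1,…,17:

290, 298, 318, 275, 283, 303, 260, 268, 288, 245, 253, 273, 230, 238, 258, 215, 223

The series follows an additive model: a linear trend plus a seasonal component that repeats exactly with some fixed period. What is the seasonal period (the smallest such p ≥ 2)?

First differences y_{t+1} − y_t: 8, 20, -43, 8, 20, -43, 8, 20, …
The difference pattern repeats every 3 terms and not for any smaller step, so p = 3.

3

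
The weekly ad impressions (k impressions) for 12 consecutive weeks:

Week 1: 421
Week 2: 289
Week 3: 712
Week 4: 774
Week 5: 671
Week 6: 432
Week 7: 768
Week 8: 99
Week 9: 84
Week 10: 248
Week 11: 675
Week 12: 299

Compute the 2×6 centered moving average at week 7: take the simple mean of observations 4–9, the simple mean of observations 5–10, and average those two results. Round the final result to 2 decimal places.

427.50

Sum over 4–9: 774 + 671 + 432 + 768 + 99 + 84 = 2828
Sum over 5–10: 671 + 432 + 768 + 99 + 84 + 248 = 2302
CMA at t=7 = (2828 + 2302) / (2·6) = 5130 / 12 = 427.50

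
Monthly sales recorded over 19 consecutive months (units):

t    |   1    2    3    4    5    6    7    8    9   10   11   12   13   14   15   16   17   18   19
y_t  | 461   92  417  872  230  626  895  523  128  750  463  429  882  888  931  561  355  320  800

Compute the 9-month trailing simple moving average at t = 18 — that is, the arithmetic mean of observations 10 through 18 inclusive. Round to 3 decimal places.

619.889

Sum of periods 10–18: 750 + 463 + 429 + 882 + 888 + 931 + 561 + 355 + 320 = 5579
Divide by 9: 5579 / 9 = 619.889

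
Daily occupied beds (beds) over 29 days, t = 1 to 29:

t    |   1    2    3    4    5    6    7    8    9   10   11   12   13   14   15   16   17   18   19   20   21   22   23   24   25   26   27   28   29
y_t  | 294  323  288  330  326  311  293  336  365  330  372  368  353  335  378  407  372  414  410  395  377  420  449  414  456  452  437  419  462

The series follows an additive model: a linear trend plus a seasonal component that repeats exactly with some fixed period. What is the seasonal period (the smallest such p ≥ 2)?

First differences y_{t+1} − y_t: 29, -35, 42, -4, -15, -18, 43, 29, -35, 42, -4, -15, -18, 43, 29, -35, …
The difference pattern repeats every 7 terms and not for any smaller step, so p = 7.

7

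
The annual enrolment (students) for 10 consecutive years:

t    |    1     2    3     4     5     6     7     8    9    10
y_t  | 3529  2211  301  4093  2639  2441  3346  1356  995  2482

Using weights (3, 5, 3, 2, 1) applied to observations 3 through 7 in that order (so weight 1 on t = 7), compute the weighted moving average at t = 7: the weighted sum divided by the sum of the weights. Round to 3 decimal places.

2679.500

Weighted sum: 3·301 + 5·4093 + 3·2639 + 2·2441 + 1·3346 = 903 + 20465 + 7917 + 4882 + 3346 = 37513
Weight total: 3 + 5 + 3 + 2 + 1 = 14
WMA = 37513 / 14 = 2679.500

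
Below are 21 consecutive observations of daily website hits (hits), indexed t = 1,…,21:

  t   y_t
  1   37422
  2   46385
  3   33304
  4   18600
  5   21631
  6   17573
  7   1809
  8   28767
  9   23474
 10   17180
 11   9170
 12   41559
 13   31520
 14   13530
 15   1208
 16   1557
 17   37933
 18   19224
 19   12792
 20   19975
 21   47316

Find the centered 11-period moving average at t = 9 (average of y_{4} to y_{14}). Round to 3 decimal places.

20437.545

Sum of periods 4–14: 18600 + 21631 + 17573 + 1809 + 28767 + 23474 + 17180 + 9170 + 41559 + 31520 + 13530 = 224813
Divide by 11: 224813 / 11 = 20437.545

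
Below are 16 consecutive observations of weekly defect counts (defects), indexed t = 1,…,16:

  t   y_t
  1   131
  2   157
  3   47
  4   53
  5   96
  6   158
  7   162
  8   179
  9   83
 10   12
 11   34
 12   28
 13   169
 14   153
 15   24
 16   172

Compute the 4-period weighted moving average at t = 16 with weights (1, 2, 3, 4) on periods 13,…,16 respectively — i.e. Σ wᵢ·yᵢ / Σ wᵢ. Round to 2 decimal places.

Weighted sum: 1·169 + 2·153 + 3·24 + 4·172 = 169 + 306 + 72 + 688 = 1235
Weight total: 1 + 2 + 3 + 4 = 10
WMA = 1235 / 10 = 123.50

123.50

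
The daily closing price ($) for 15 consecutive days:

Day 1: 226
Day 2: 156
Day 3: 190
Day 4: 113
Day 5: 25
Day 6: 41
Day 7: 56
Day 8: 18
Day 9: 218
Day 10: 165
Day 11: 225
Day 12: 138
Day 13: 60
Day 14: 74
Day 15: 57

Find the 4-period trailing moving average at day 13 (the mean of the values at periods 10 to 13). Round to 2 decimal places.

147.00

Sum of periods 10–13: 165 + 225 + 138 + 60 = 588
Divide by 4: 588 / 4 = 147.00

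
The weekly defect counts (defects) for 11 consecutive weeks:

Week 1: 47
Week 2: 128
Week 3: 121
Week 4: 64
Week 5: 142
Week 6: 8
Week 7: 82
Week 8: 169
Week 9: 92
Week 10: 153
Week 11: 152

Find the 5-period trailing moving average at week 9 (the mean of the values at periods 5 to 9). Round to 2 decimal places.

98.60

Sum of periods 5–9: 142 + 8 + 82 + 169 + 92 = 493
Divide by 5: 493 / 5 = 98.60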